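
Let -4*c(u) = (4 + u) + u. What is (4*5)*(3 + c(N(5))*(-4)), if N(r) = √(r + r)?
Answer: 140 + 40*√10 ≈ 266.49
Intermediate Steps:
N(r) = √2*√r (N(r) = √(2*r) = √2*√r)
c(u) = -1 - u/2 (c(u) = -((4 + u) + u)/4 = -(4 + 2*u)/4 = -1 - u/2)
(4*5)*(3 + c(N(5))*(-4)) = (4*5)*(3 + (-1 - √2*√5/2)*(-4)) = 20*(3 + (-1 - √10/2)*(-4)) = 20*(3 + (4 + 2*√10)) = 20*(7 + 2*√10) = 140 + 40*√10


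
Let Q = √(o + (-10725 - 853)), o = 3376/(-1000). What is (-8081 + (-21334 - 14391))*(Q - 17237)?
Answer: 755084022 - 87612*I*√1809590/25 ≈ 7.5508e+8 - 4.7143e+6*I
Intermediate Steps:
o = -422/125 (o = 3376*(-1/1000) = -422/125 ≈ -3.3760)
Q = 2*I*√1809590/25 (Q = √(-422/125 + (-10725 - 853)) = √(-422/125 - 11578) = √(-1447672/125) = 2*I*√1809590/25 ≈ 107.62*I)
(-8081 + (-21334 - 14391))*(Q - 17237) = (-8081 + (-21334 - 14391))*(2*I*√1809590/25 - 17237) = (-8081 - 35725)*(-17237 + 2*I*√1809590/25) = -43806*(-17237 + 2*I*√1809590/25) = 755084022 - 87612*I*√1809590/25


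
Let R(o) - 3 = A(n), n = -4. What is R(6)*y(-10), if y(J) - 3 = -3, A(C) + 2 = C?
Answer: 0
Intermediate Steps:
A(C) = -2 + C
y(J) = 0 (y(J) = 3 - 3 = 0)
R(o) = -3 (R(o) = 3 + (-2 - 4) = 3 - 6 = -3)
R(6)*y(-10) = -3*0 = 0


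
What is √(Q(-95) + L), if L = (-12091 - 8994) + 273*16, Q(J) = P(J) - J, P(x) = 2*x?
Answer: 6*I*√467 ≈ 129.66*I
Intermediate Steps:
Q(J) = J (Q(J) = 2*J - J = J)
L = -16717 (L = -21085 + 4368 = -16717)
√(Q(-95) + L) = √(-95 - 16717) = √(-16812) = 6*I*√467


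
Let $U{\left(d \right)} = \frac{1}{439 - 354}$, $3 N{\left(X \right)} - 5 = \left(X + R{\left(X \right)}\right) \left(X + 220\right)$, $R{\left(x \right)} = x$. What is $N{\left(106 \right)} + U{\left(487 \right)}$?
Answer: $\frac{1958316}{85} \approx 23039.0$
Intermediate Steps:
$N{\left(X \right)} = \frac{5}{3} + \frac{2 X \left(220 + X\right)}{3}$ ($N{\left(X \right)} = \frac{5}{3} + \frac{\left(X + X\right) \left(X + 220\right)}{3} = \frac{5}{3} + \frac{2 X \left(220 + X\right)}{3}$)
$U{\left(d \right)} = \frac{1}{85}$
$N{\left(106 \right)} + U{\left(487 \right)} = \left(\frac{5}{3} + \frac{2 \cdot 106^{2}}{3} + \frac{440}{3} \cdot 106\right) + \frac{1}{85} = \left(\frac{5}{3} + \frac{2}{3} \cdot 11236 + \frac{46640}{3}\right) + \frac{1}{85} = \left(\frac{5}{3} + \frac{22472}{3} + \frac{46640}{3}\right) + \frac{1}{85} = 23039 + \frac{1}{85} = \frac{1958316}{85}$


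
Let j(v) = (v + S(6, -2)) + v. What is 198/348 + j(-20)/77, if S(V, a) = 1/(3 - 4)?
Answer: 163/4466 ≈ 0.036498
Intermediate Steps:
S(V, a) = -1 (S(V, a) = 1/(-1) = -1)
j(v) = -1 + 2*v (j(v) = (v - 1) + v = (-1 + v) + v = -1 + 2*v)
198/348 + j(-20)/77 = 198/348 + (-1 + 2*(-20))/77 = 198*(1/348) + (-1 - 40)*(1/77) = 33/58 - 41*1/77 = 33/58 - 41/77 = 163/4466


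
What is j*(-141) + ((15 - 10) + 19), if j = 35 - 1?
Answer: -4770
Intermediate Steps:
j = 34
j*(-141) + ((15 - 10) + 19) = 34*(-141) + ((15 - 10) + 19) = -4794 + (5 + 19) = -4794 + 24 = -4770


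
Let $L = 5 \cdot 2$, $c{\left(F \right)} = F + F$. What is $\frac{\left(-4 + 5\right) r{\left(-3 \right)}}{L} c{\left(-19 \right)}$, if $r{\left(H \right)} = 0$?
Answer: $0$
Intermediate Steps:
$c{\left(F \right)} = 2 F$
$L = 10$
$\frac{\left(-4 + 5\right) r{\left(-3 \right)}}{L} c{\left(-19 \right)} = \frac{\left(-4 + 5\right) 0}{10} \cdot 2 \left(-19\right) = 1 \cdot 0 \cdot \frac{1}{10} \left(-38\right) = 0 \cdot \frac{1}{10} \left(-38\right) = 0 \left(-38\right) = 0$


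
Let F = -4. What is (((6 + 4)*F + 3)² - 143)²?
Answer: 1503076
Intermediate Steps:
(((6 + 4)*F + 3)² - 143)² = (((6 + 4)*(-4) + 3)² - 143)² = ((10*(-4) + 3)² - 143)² = ((-40 + 3)² - 143)² = ((-37)² - 143)² = (1369 - 143)² = 1226² = 1503076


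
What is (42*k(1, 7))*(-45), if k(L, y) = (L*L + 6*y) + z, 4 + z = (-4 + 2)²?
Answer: -81270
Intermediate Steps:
z = 0 (z = -4 + (-4 + 2)² = -4 + (-2)² = -4 + 4 = 0)
k(L, y) = L² + 6*y (k(L, y) = (L*L + 6*y) + 0 = (L² + 6*y) + 0 = L² + 6*y)
(42*k(1, 7))*(-45) = (42*(1² + 6*7))*(-45) = (42*(1 + 42))*(-45) = (42*43)*(-45) = 1806*(-45) = -81270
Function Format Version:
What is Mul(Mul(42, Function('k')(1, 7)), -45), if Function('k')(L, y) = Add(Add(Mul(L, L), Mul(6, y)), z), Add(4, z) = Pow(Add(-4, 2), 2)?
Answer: -81270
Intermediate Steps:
z = 0 (z = Add(-4, Pow(Add(-4, 2), 2)) = Add(-4, Pow(-2, 2)) = Add(-4, 4) = 0)
Function('k')(L, y) = Add(Pow(L, 2), Mul(6, y)) (Function('k')(L, y) = Add(Add(Mul(L, L), Mul(6, y)), 0) = Add(Add(Pow(L, 2), Mul(6, y)), 0) = Add(Pow(L, 2), Mul(6, y)))
Mul(Mul(42, Function('k')(1, 7)), -45) = Mul(Mul(42, Add(Pow(1, 2), Mul(6, 7))), -45) = Mul(Mul(42, Add(1, 42)), -45) = Mul(Mul(42, 43), -45) = Mul(1806, -45) = -81270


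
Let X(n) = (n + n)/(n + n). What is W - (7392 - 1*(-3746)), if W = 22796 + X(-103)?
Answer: 11659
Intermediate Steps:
X(n) = 1 (X(n) = (2*n)/((2*n)) = (2*n)*(1/(2*n)) = 1)
W = 22797 (W = 22796 + 1 = 22797)
W - (7392 - 1*(-3746)) = 22797 - (7392 - 1*(-3746)) = 22797 - (7392 + 3746) = 22797 - 1*11138 = 22797 - 11138 = 11659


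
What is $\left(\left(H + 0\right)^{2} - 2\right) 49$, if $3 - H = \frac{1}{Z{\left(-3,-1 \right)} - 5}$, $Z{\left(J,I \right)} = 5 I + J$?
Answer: $\frac{61838}{169} \approx 365.91$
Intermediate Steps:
$Z{\left(J,I \right)} = J + 5 I$
$H = \frac{40}{13}$ ($H = 3 - \frac{1}{\left(-3 + 5 \left(-1\right)\right) - 5} = 3 - \frac{1}{\left(-3 - 5\right) - 5} = 3 - \frac{1}{-8 - 5} = 3 - \frac{1}{-13} = 3 - - \frac{1}{13} = 3 + \frac{1}{13} = \frac{40}{13} \approx 3.0769$)
$\left(\left(H + 0\right)^{2} - 2\right) 49 = \left(\left(\frac{40}{13} + 0\right)^{2} - 2\right) 49 = \left(\left(\frac{40}{13}\right)^{2} - 2\right) 49 = \left(\frac{1600}{169} - 2\right) 49 = \frac{1262}{169} \cdot 49 = \frac{61838}{169}$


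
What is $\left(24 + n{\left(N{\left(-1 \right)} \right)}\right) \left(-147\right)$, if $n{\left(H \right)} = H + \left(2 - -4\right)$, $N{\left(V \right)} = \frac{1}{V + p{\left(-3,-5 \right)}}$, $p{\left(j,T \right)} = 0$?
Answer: $-4263$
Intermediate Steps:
$N{\left(V \right)} = \frac{1}{V}$ ($N{\left(V \right)} = \frac{1}{V + 0} = \frac{1}{V}$)
$n{\left(H \right)} = 6 + H$ ($n{\left(H \right)} = H + \left(2 + 4\right) = H + 6 = 6 + H$)
$\left(24 + n{\left(N{\left(-1 \right)} \right)}\right) \left(-147\right) = \left(24 + \left(6 + \frac{1}{-1}\right)\right) \left(-147\right) = \left(24 + \left(6 - 1\right)\right) \left(-147\right) = \left(24 + 5\right) \left(-147\right) = 29 \left(-147\right) = -4263$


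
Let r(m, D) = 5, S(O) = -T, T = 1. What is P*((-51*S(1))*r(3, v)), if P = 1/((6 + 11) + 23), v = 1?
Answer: 51/8 ≈ 6.3750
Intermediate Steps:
S(O) = -1 (S(O) = -1*1 = -1)
P = 1/40 (P = 1/(17 + 23) = 1/40 ≈ 0.025000)
P*((-51*S(1))*r(3, v)) = (-51*(-1)*5)/40 = (51*5)/40 = (1/40)*255 = 51/8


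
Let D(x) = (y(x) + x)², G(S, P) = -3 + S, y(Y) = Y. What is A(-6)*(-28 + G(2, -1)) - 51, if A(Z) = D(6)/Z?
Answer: 645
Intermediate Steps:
D(x) = 4*x² (D(x) = (x + x)² = (2*x)² = 4*x²)
A(Z) = 144/Z (A(Z) = (4*6²)/Z = (4*36)/Z = 144/Z)
A(-6)*(-28 + G(2, -1)) - 51 = (144/(-6))*(-28 + (-3 + 2)) - 51 = (144*(-⅙))*(-28 - 1) - 51 = -24*(-29) - 51 = 696 - 51 = 645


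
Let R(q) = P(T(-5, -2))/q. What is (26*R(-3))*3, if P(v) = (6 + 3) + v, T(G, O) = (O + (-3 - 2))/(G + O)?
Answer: -260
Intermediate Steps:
T(G, O) = (-5 + O)/(G + O) (T(G, O) = (O - 5)/(G + O) = (-5 + O)/(G + O))
P(v) = 9 + v
R(q) = 10/q (R(q) = (9 + (-5 - 2)/(-5 - 2))/q = (9 - 7/(-7))/q = (9 - 1/7*(-7))/q = (9 + 1)/q = 10/q)
(26*R(-3))*3 = (26*(10/(-3)))*3 = (26*(10*(-1/3)))*3 = (26*(-10/3))*3 = -260/3*3 = -260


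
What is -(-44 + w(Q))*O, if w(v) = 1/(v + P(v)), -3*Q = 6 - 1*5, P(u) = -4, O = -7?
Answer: -4025/13 ≈ -309.62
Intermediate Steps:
Q = -1/3 (Q = -(6 - 1*5)/3 = -(6 - 5)/3 = -1/3*1 = -1/3 ≈ -0.33333)
w(v) = 1/(-4 + v) (w(v) = 1/(v - 4) = 1/(-4 + v))
-(-44 + w(Q))*O = -(-44 + 1/(-4 - 1/3))*(-7) = -(-44 + 1/(-13/3))*(-7) = -(-44 - 3/13)*(-7) = -(-575)*(-7)/13 = -1*4025/13 = -4025/13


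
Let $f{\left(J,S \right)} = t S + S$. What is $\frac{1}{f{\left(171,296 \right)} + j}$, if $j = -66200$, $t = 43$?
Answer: $- \frac{1}{53176} \approx -1.8805 \cdot 10^{-5}$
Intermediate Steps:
$f{\left(J,S \right)} = 44 S$ ($f{\left(J,S \right)} = 43 S + S = 44 S$)
$\frac{1}{f{\left(171,296 \right)} + j} = \frac{1}{44 \cdot 296 - 66200} = \frac{1}{13024 - 66200} = \frac{1}{-53176} = - \frac{1}{53176}$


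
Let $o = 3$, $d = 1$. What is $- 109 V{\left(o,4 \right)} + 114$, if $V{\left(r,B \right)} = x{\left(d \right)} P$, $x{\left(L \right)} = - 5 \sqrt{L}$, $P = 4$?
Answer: $2294$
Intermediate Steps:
$V{\left(r,B \right)} = -20$ ($V{\left(r,B \right)} = - 5 \sqrt{1} \cdot 4 = \left(-5\right) 1 \cdot 4 = \left(-5\right) 4 = -20$)
$- 109 V{\left(o,4 \right)} + 114 = \left(-109\right) \left(-20\right) + 114 = 2180 + 114 = 2294$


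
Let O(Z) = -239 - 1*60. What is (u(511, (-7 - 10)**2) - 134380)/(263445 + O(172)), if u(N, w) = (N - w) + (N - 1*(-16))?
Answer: -133631/263146 ≈ -0.50782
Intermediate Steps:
u(N, w) = 16 - w + 2*N (u(N, w) = (N - w) + (N + 16) = (N - w) + (16 + N) = 16 - w + 2*N)
O(Z) = -299 (O(Z) = -239 - 60 = -299)
(u(511, (-7 - 10)**2) - 134380)/(263445 + O(172)) = ((16 - (-7 - 10)**2 + 2*511) - 134380)/(263445 - 299) = ((16 - 1*(-17)**2 + 1022) - 134380)/263146 = ((16 - 1*289 + 1022) - 134380)*(1/263146) = ((16 - 289 + 1022) - 134380)*(1/263146) = (749 - 134380)*(1/263146) = -133631*1/263146 = -133631/263146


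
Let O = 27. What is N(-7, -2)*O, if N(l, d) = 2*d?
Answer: -108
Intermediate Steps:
N(-7, -2)*O = (2*(-2))*27 = -4*27 = -108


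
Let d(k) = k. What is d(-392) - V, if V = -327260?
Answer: 326868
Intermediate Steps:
d(-392) - V = -392 - 1*(-327260) = -392 + 327260 = 326868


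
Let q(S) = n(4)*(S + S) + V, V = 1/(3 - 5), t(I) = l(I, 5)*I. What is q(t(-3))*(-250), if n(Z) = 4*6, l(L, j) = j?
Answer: 180125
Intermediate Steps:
n(Z) = 24
t(I) = 5*I
V = -½ (V = 1/(-2) = -½ ≈ -0.50000)
q(S) = -½ + 48*S (q(S) = 24*(S + S) - ½ = 24*(2*S) - ½ = 48*S - ½ = -½ + 48*S)
q(t(-3))*(-250) = (-½ + 48*(5*(-3)))*(-250) = (-½ + 48*(-15))*(-250) = (-½ - 720)*(-250) = -1441/2*(-250) = 180125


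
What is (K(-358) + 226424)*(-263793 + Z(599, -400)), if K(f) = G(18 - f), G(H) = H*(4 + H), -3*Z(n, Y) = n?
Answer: -292480643312/3 ≈ -9.7494e+10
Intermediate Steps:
Z(n, Y) = -n/3
K(f) = (18 - f)*(22 - f) (K(f) = (18 - f)*(4 + (18 - f)) = (18 - f)*(22 - f))
(K(-358) + 226424)*(-263793 + Z(599, -400)) = ((-22 - 358)*(-18 - 358) + 226424)*(-263793 - ⅓*599) = (-380*(-376) + 226424)*(-263793 - 599/3) = (142880 + 226424)*(-791978/3) = 369304*(-791978/3) = -292480643312/3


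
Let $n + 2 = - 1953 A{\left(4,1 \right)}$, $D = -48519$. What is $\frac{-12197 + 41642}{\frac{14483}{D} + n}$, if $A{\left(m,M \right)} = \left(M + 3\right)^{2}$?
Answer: $- \frac{1428641955}{1516233233} \approx -0.94223$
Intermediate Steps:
$A{\left(m,M \right)} = \left(3 + M\right)^{2}$
$n = -31250$ ($n = -2 - 1953 \left(3 + 1\right)^{2} = -2 - 1953 \cdot 4^{2} = -2 - 31248 = -31250$)
$\frac{-12197 + 41642}{\frac{14483}{D} + n} = \frac{-12197 + 41642}{\frac{14483}{-48519} - 31250} = \frac{29445}{14483 \left(- \frac{1}{48519}\right) - 31250} = \frac{29445}{- \frac{14483}{48519} - 31250} = \frac{29445}{- \frac{1516233233}{48519}} = 29445 \left(- \frac{48519}{1516233233}\right) = - \frac{1428641955}{1516233233}$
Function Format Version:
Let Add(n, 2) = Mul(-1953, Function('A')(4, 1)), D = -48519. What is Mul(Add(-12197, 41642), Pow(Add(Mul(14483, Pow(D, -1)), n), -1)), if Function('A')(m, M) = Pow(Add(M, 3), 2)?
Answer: Rational(-1428641955, 1516233233) ≈ -0.94223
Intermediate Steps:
Function('A')(m, M) = Pow(Add(3, M), 2)
n = -31250 (n = Add(-2, Mul(-1953, Pow(Add(3, 1), 2))) = Add(-2, Mul(-1953, Pow(4, 2))) = Add(-2, Mul(-1953, 16)) = Add(-2, -31248) = -31250)
Mul(Add(-12197, 41642), Pow(Add(Mul(14483, Pow(D, -1)), n), -1)) = Mul(Add(-12197, 41642), Pow(Add(Mul(14483, Pow(-48519, -1)), -31250), -1)) = Mul(29445, Pow(Add(Mul(14483, Rational(-1, 48519)), -31250), -1)) = Mul(29445, Pow(Add(Rational(-14483, 48519), -31250), -1)) = Mul(29445, Pow(Rational(-1516233233, 48519), -1)) = Mul(29445, Rational(-48519, 1516233233)) = Rational(-1428641955, 1516233233)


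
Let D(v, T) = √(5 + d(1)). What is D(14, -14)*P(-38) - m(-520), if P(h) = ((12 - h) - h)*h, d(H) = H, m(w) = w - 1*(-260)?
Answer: 260 - 3344*√6 ≈ -7931.1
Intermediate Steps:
m(w) = 260 + w (m(w) = w + 260 = 260 + w)
P(h) = h*(12 - 2*h) (P(h) = (12 - 2*h)*h = h*(12 - 2*h))
D(v, T) = √6 (D(v, T) = √(5 + 1) = √6)
D(14, -14)*P(-38) - m(-520) = √6*(2*(-38)*(6 - 1*(-38))) - (260 - 520) = √6*(2*(-38)*(6 + 38)) - 1*(-260) = √6*(2*(-38)*44) + 260 = √6*(-3344) + 260 = -3344*√6 + 260 = 260 - 3344*√6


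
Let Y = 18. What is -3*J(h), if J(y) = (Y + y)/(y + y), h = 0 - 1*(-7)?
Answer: -75/14 ≈ -5.3571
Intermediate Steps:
h = 7 (h = 0 + 7 = 7)
J(y) = (18 + y)/(2*y) (J(y) = (18 + y)/(y + y) = (18 + y)/((2*y)) = (18 + y)*(1/(2*y)) = (18 + y)/(2*y))
-3*J(h) = -3*(18 + 7)/(2*7) = -3*25/(2*7) = -3*25/14 = -75/14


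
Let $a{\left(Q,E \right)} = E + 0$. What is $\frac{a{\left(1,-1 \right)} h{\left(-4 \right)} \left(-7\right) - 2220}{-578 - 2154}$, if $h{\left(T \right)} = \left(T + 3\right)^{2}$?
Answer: $\frac{2213}{2732} \approx 0.81003$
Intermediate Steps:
$a{\left(Q,E \right)} = E$
$h{\left(T \right)} = \left(3 + T\right)^{2}$
$\frac{a{\left(1,-1 \right)} h{\left(-4 \right)} \left(-7\right) - 2220}{-578 - 2154} = \frac{- \left(3 - 4\right)^{2} \left(-7\right) - 2220}{-578 - 2154} = \frac{- \left(-1\right)^{2} \left(-7\right) - 2220}{-2732} = \left(\left(-1\right) 1 \left(-7\right) - 2220\right) \left(- \frac{1}{2732}\right) = \left(\left(-1\right) \left(-7\right) - 2220\right) \left(- \frac{1}{2732}\right) = \left(7 - 2220\right) \left(- \frac{1}{2732}\right) = \left(-2213\right) \left(- \frac{1}{2732}\right) = \frac{2213}{2732}$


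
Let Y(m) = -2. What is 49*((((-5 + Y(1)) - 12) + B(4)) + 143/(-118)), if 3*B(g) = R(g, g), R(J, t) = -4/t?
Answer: -356377/354 ≈ -1006.7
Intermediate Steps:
B(g) = -4/(3*g) (B(g) = (-4/g)/3 = -4/(3*g))
49*((((-5 + Y(1)) - 12) + B(4)) + 143/(-118)) = 49*((((-5 - 2) - 12) - 4/3/4) + 143/(-118)) = 49*(((-7 - 12) - 4/3*1/4) + 143*(-1/118)) = 49*((-19 - 1/3) - 143/118) = 49*(-58/3 - 143/118) = 49*(-7273/354) = -356377/354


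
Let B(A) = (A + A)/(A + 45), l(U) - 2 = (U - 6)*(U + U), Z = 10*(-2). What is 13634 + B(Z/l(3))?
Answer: 504460/37 ≈ 13634.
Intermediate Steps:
Z = -20
l(U) = 2 + 2*U*(-6 + U) (l(U) = 2 + (U - 6)*(U + U) = 2 + (-6 + U)*(2*U) = 2 + 2*U*(-6 + U))
B(A) = 2*A/(45 + A) (B(A) = (2*A)/(45 + A) = 2*A/(45 + A))
13634 + B(Z/l(3)) = 13634 + 2*(-20/(2 - 12*3 + 2*3**2))/(45 - 20/(2 - 12*3 + 2*3**2)) = 13634 + 2*(-20/(2 - 36 + 2*9))/(45 - 20/(2 - 36 + 2*9)) = 13634 + 2*(-20/(2 - 36 + 18))/(45 - 20/(2 - 36 + 18)) = 13634 + 2*(-20/(-16))/(45 - 20/(-16)) = 13634 + 2*(-20*(-1/16))/(45 - 20*(-1/16)) = 13634 + 2*(5/4)/(45 + 5/4) = 13634 + 2*(5/4)/(185/4) = 13634 + 2*(5/4)*(4/185) = 13634 + 2/37 = 504460/37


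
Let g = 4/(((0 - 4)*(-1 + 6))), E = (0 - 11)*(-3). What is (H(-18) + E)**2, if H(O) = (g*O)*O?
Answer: 25281/25 ≈ 1011.2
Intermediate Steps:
E = 33 (E = -11*(-3) = 33)
g = -1/5 (g = 4/((-4*5)) = 4/(-20) = 4*(-1/20) = -1/5 ≈ -0.20000)
H(O) = -O**2/5 (H(O) = (-O/5)*O = -O**2/5)
(H(-18) + E)**2 = (-1/5*(-18)**2 + 33)**2 = (-1/5*324 + 33)**2 = (-324/5 + 33)**2 = (-159/5)**2 = 25281/25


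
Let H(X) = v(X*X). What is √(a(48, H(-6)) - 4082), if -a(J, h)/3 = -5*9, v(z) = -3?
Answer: I*√3947 ≈ 62.825*I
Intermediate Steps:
H(X) = -3
a(J, h) = 135 (a(J, h) = -(-15)*9 = -3*(-45) = 135)
√(a(48, H(-6)) - 4082) = √(135 - 4082) = √(-3947) = I*√3947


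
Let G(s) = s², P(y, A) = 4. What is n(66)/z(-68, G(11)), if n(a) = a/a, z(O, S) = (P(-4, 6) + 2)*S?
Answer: 1/726 ≈ 0.0013774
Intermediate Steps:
z(O, S) = 6*S (z(O, S) = (4 + 2)*S = 6*S)
n(a) = 1
n(66)/z(-68, G(11)) = 1/(6*11²) = 1/(6*121) = 1/726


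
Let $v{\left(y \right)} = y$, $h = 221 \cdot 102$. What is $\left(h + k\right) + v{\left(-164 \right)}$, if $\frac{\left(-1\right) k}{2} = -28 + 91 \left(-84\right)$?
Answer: $37722$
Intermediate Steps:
$h = 22542$
$k = 15344$ ($k = - 2 \left(-28 + 91 \left(-84\right)\right) = - 2 \left(-28 - 7644\right) = \left(-2\right) \left(-7672\right) = 15344$)
$\left(h + k\right) + v{\left(-164 \right)} = \left(22542 + 15344\right) - 164 = 37886 - 164 = 37722$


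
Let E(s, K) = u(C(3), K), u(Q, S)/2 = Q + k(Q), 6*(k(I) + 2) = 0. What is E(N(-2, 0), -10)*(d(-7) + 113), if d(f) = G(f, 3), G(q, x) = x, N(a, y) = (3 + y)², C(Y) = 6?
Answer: 928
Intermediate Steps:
k(I) = -2 (k(I) = -2 + (⅙)*0 = -2 + 0 = -2)
d(f) = 3
u(Q, S) = -4 + 2*Q (u(Q, S) = 2*(Q - 2) = 2*(-2 + Q) = -4 + 2*Q)
E(s, K) = 8 (E(s, K) = -4 + 2*6 = -4 + 12 = 8)
E(N(-2, 0), -10)*(d(-7) + 113) = 8*(3 + 113) = 8*116 = 928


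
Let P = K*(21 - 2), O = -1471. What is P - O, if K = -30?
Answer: 901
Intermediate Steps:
P = -570 (P = -30*(21 - 2) = -30*19 = -570)
P - O = -570 - 1*(-1471) = -570 + 1471 = 901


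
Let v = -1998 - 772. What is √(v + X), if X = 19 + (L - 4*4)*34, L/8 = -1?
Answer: I*√3567 ≈ 59.724*I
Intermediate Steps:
L = -8 (L = 8*(-1) = -8)
v = -2770
X = -797 (X = 19 + (-8 - 4*4)*34 = 19 + (-8 - 16)*34 = 19 - 24*34 = 19 - 816 = -797)
√(v + X) = √(-2770 - 797) = √(-3567) = I*√3567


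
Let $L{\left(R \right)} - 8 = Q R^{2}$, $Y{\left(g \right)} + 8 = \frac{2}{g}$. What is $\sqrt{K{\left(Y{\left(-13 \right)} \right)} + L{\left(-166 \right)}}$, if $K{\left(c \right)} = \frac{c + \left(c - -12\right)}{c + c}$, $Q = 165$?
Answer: $\frac{\sqrt{12771815874}}{53} \approx 2132.3$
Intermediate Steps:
$Y{\left(g \right)} = -8 + \frac{2}{g}$
$L{\left(R \right)} = 8 + 165 R^{2}$
$K{\left(c \right)} = \frac{12 + 2 c}{2 c}$ ($K{\left(c \right)} = \frac{c + \left(c + 12\right)}{2 c} = \left(c + \left(12 + c\right)\right) \frac{1}{2 c} = \left(12 + 2 c\right) \frac{1}{2 c} = \frac{12 + 2 c}{2 c}$)
$\sqrt{K{\left(Y{\left(-13 \right)} \right)} + L{\left(-166 \right)}} = \sqrt{\frac{6 - \left(8 - \frac{2}{-13}\right)}{-8 + \frac{2}{-13}} + \left(8 + 165 \left(-166\right)^{2}\right)} = \sqrt{\frac{6 + \left(-8 + 2 \left(- \frac{1}{13}\right)\right)}{-8 + 2 \left(- \frac{1}{13}\right)} + \left(8 + 165 \cdot 27556\right)} = \sqrt{\frac{6 - \frac{106}{13}}{-8 - \frac{2}{13}} + \left(8 + 4546740\right)} = \sqrt{\frac{6 - \frac{106}{13}}{- \frac{106}{13}} + 4546748} = \sqrt{\left(- \frac{13}{106}\right) \left(- \frac{28}{13}\right) + 4546748} = \sqrt{\frac{14}{53} + 4546748} = \sqrt{\frac{240977658}{53}} = \frac{\sqrt{12771815874}}{53}$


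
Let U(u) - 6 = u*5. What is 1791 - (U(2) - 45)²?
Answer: 950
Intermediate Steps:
U(u) = 6 + 5*u (U(u) = 6 + u*5 = 6 + 5*u)
1791 - (U(2) - 45)² = 1791 - ((6 + 5*2) - 45)² = 1791 - ((6 + 10) - 45)² = 1791 - (16 - 45)² = 1791 - 1*(-29)² = 1791 - 1*841 = 1791 - 841 = 950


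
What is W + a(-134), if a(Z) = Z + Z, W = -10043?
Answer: -10311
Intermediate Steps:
a(Z) = 2*Z
W + a(-134) = -10043 + 2*(-134) = -10043 - 268 = -10311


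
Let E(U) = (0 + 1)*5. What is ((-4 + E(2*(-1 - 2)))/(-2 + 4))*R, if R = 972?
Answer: 486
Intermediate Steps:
E(U) = 5 (E(U) = 1*5 = 5)
((-4 + E(2*(-1 - 2)))/(-2 + 4))*R = ((-4 + 5)/(-2 + 4))*972 = (1/2)*972 = 486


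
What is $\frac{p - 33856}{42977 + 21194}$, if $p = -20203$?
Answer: $- \frac{54059}{64171} \approx -0.84242$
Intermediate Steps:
$\frac{p - 33856}{42977 + 21194} = \frac{-20203 - 33856}{42977 + 21194} = - \frac{54059}{64171}$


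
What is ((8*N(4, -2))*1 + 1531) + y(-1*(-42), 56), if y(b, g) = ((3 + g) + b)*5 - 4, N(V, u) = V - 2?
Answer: 2048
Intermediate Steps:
N(V, u) = -2 + V
y(b, g) = 11 + 5*b + 5*g (y(b, g) = (3 + b + g)*5 - 4 = (15 + 5*b + 5*g) - 4 = 11 + 5*b + 5*g)
((8*N(4, -2))*1 + 1531) + y(-1*(-42), 56) = ((8*(-2 + 4))*1 + 1531) + (11 + 5*(-1*(-42)) + 5*56) = ((8*2)*1 + 1531) + (11 + 5*42 + 280) = (16*1 + 1531) + (11 + 210 + 280) = (16 + 1531) + 501 = 1547 + 501 = 2048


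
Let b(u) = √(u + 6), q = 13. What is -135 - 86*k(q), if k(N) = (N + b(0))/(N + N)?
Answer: -178 - 43*√6/13 ≈ -186.10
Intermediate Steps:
b(u) = √(6 + u)
k(N) = (N + √6)/(2*N) (k(N) = (N + √(6 + 0))/(N + N) = (N + √6)/((2*N)) = (N + √6)*(1/(2*N)) = (N + √6)/(2*N))
-135 - 86*k(q) = -135 - 43*(13 + √6)/13 = -135 - 86*(½ + √6/26) = -135 + (-43 - 43*√6/13) = -178 - 43*√6/13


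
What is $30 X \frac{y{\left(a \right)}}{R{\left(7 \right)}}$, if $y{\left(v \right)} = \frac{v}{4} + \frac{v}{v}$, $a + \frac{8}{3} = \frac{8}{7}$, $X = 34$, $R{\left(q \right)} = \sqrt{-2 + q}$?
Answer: $\frac{884 \sqrt{5}}{7} \approx 282.38$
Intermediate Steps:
$a = - \frac{32}{21}$ ($a = - \frac{8}{3} + \frac{8}{7} = - \frac{32}{21} \approx -1.5238$)
$y{\left(v \right)} = 1 + \frac{v}{4}$ ($y{\left(v \right)} = v \frac{1}{4} + 1 = \frac{v}{4} + 1 = 1 + \frac{v}{4}$)
$30 X \frac{y{\left(a \right)}}{R{\left(7 \right)}} = 30 \cdot 34 \frac{1 + \frac{1}{4} \left(- \frac{32}{21}\right)}{\sqrt{-2 + 7}} = 1020 \frac{1 - \frac{8}{21}}{\sqrt{5}} = 1020 \frac{13 \frac{\sqrt{5}}{5}}{21} = 1020 \frac{13 \sqrt{5}}{105} = \frac{884 \sqrt{5}}{7}$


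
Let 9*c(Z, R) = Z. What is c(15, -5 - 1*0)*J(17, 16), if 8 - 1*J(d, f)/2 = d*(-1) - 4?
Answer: 290/3 ≈ 96.667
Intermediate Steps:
c(Z, R) = Z/9
J(d, f) = 24 + 2*d (J(d, f) = 16 - 2*(d*(-1) - 4) = 16 - 2*(-d - 4) = 16 - 2*(-4 - d) = 16 + (8 + 2*d) = 24 + 2*d)
c(15, -5 - 1*0)*J(17, 16) = ((⅑)*15)*(24 + 2*17) = 5*(24 + 34)/3 = (5/3)*58 = 290/3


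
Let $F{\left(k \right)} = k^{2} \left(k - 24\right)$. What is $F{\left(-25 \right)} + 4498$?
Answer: $-26127$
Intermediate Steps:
$F{\left(k \right)} = k^{2} \left(-24 + k\right)$
$F{\left(-25 \right)} + 4498 = \left(-25\right)^{2} \left(-24 - 25\right) + 4498 = 625 \left(-49\right) + 4498 = -30625 + 4498 = -26127$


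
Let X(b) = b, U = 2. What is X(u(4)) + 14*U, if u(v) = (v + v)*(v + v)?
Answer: 92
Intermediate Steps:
u(v) = 4*v² (u(v) = (2*v)*(2*v) = 4*v²)
X(u(4)) + 14*U = 4*4² + 14*2 = 4*16 + 28 = 64 + 28 = 92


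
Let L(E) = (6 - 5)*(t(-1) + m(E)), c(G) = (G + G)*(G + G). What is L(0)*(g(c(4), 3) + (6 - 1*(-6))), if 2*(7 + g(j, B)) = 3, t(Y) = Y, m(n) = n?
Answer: -13/2 ≈ -6.5000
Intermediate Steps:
c(G) = 4*G**2 (c(G) = (2*G)*(2*G) = 4*G**2)
L(E) = -1 + E (L(E) = (6 - 5)*(-1 + E) = 1*(-1 + E) = -1 + E)
g(j, B) = -11/2 (g(j, B) = -7 + (1/2)*3 = -7 + 3/2 = -11/2)
L(0)*(g(c(4), 3) + (6 - 1*(-6))) = (-1 + 0)*(-11/2 + (6 - 1*(-6))) = -(-11/2 + (6 + 6)) = -(-11/2 + 12) = -1*13/2 = -13/2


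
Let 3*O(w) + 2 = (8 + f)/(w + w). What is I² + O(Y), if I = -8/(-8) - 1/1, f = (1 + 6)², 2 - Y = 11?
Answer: -31/18 ≈ -1.7222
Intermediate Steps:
Y = -9 (Y = 2 - 1*11 = 2 - 11 = -9)
f = 49 (f = 7² = 49)
I = 0 (I = -8*(-⅛) - 1*1 = 1 - 1 = 0)
O(w) = -⅔ + 19/(2*w) (O(w) = -⅔ + ((8 + 49)/(w + w))/3 = -⅔ + (57/((2*w)))/3 = -⅔ + (57*(1/(2*w)))/3 = -⅔ + (57/(2*w))/3 = -⅔ + 19/(2*w))
I² + O(Y) = 0² + (⅙)*(57 - 4*(-9))/(-9) = 0 + (⅙)*(-⅑)*(57 + 36) = 0 + (⅙)*(-⅑)*93 = 0 - 31/18 = -31/18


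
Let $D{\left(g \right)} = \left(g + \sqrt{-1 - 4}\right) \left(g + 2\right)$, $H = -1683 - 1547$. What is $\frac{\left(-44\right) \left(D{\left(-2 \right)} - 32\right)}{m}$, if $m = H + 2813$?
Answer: $- \frac{1408}{417} \approx -3.3765$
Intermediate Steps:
$H = -3230$
$D{\left(g \right)} = \left(2 + g\right) \left(g + i \sqrt{5}\right)$ ($D{\left(g \right)} = \left(g + \sqrt{-5}\right) \left(2 + g\right) = \left(g + i \sqrt{5}\right) \left(2 + g\right) = \left(2 + g\right) \left(g + i \sqrt{5}\right)$)
$m = -417$ ($m = -3230 + 2813 = -417$)
$\frac{\left(-44\right) \left(D{\left(-2 \right)} - 32\right)}{m} = \frac{\left(-44\right) \left(\left(\left(-2\right)^{2} + 2 \left(-2\right) + 2 i \sqrt{5} + i \left(-2\right) \sqrt{5}\right) - 32\right)}{-417} = - 44 \left(\left(4 - 4 + 2 i \sqrt{5} - 2 i \sqrt{5}\right) - 32\right) \left(- \frac{1}{417}\right) = - 44 \left(0 - 32\right) \left(- \frac{1}{417}\right) = \left(-44\right) \left(-32\right) \left(- \frac{1}{417}\right) = 1408 \left(- \frac{1}{417}\right) = - \frac{1408}{417}$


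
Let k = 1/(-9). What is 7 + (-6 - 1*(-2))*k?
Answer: 67/9 ≈ 7.4444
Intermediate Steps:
k = -1/9 ≈ -0.11111
7 + (-6 - 1*(-2))*k = 7 + (-6 - 1*(-2))*(-1/9) = 7 + (-6 + 2)*(-1/9) = 7 - 4*(-1/9) = 7 + 4/9 = 67/9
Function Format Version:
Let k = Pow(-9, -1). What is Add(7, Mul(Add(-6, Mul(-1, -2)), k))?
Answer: Rational(67, 9) ≈ 7.4444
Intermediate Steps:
k = Rational(-1, 9) ≈ -0.11111
Add(7, Mul(Add(-6, Mul(-1, -2)), k)) = Add(7, Mul(Add(-6, Mul(-1, -2)), Rational(-1, 9))) = Add(7, Mul(Add(-6, 2), Rational(-1, 9))) = Add(7, Mul(-4, Rational(-1, 9))) = Add(7, Rational(4, 9)) = Rational(67, 9)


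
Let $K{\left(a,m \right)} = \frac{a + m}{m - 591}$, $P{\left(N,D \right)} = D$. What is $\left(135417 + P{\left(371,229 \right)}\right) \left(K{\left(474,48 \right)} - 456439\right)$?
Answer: $- \frac{11206480153918}{181} \approx -6.1914 \cdot 10^{10}$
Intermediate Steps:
$K{\left(a,m \right)} = \frac{a + m}{-591 + m}$
$\left(135417 + P{\left(371,229 \right)}\right) \left(K{\left(474,48 \right)} - 456439\right) = \left(135417 + 229\right) \left(\frac{474 + 48}{-591 + 48} - 456439\right) = 135646 \left(\frac{1}{-543} \cdot 522 - 456439\right) = 135646 \left(\left(- \frac{1}{543}\right) 522 - 456439\right) = 135646 \left(- \frac{174}{181} - 456439\right) = 135646 \left(- \frac{82615633}{181}\right) = - \frac{11206480153918}{181}$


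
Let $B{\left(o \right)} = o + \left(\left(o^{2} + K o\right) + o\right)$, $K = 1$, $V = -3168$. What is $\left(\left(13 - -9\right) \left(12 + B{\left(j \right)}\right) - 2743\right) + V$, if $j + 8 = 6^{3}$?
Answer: $959889$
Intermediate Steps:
$j = 208$ ($j = -8 + 6^{3} = -8 + 216 = 208$)
$B{\left(o \right)} = o^{2} + 3 o$ ($B{\left(o \right)} = o + \left(\left(o^{2} + 1 o\right) + o\right) = o + \left(\left(o^{2} + o\right) + o\right) = o + \left(\left(o + o^{2}\right) + o\right) = o + \left(o^{2} + 2 o\right) = o^{2} + 3 o$)
$\left(\left(13 - -9\right) \left(12 + B{\left(j \right)}\right) - 2743\right) + V = \left(\left(13 - -9\right) \left(12 + 208 \left(3 + 208\right)\right) - 2743\right) - 3168 = \left(\left(13 + 9\right) \left(12 + 208 \cdot 211\right) - 2743\right) - 3168 = \left(22 \left(12 + 43888\right) - 2743\right) - 3168 = \left(22 \cdot 43900 - 2743\right) - 3168 = \left(965800 - 2743\right) - 3168 = 963057 - 3168 = 959889$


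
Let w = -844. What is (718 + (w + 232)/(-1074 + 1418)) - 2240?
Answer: -131045/86 ≈ -1523.8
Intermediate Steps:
(718 + (w + 232)/(-1074 + 1418)) - 2240 = (718 + (-844 + 232)/(-1074 + 1418)) - 2240 = (718 - 612/344) - 2240 = (718 - 612*1/344) - 2240 = (718 - 153/86) - 2240 = 61595/86 - 2240 = -131045/86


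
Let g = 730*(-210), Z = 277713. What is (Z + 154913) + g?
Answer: 279326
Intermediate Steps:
g = -153300
(Z + 154913) + g = (277713 + 154913) - 153300 = 432626 - 153300 = 279326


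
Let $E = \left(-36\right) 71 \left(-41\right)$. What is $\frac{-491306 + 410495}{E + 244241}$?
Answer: $- \frac{80811}{349037} \approx -0.23153$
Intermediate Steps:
$E = 104796$ ($E = \left(-2556\right) \left(-41\right) = 104796$)
$\frac{-491306 + 410495}{E + 244241} = \frac{-491306 + 410495}{104796 + 244241} = - \frac{80811}{349037}$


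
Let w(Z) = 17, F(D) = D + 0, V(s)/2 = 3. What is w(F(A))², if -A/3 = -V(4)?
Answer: 289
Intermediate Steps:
V(s) = 6 (V(s) = 2*3 = 6)
A = 18 (A = -(-3)*6 = -3*(-6) = 18)
F(D) = D
w(F(A))² = 17² = 289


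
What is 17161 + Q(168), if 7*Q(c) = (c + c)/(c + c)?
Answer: 120128/7 ≈ 17161.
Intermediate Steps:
Q(c) = ⅐ (Q(c) = ((c + c)/(c + c))/7 = ((2*c)/((2*c)))/7 = ((2*c)*(1/(2*c)))/7 = (⅐)*1 = ⅐)
17161 + Q(168) = 17161 + ⅐ = 120128/7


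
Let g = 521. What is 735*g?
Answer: 382935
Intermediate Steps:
735*g = 735*521 = 382935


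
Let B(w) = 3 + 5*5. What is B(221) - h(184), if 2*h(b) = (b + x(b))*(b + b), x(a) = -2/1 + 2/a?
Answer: -33462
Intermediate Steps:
x(a) = -2 + 2/a (x(a) = -2*1 + 2/a = -2 + 2/a)
h(b) = b*(-2 + b + 2/b) (h(b) = ((b + (-2 + 2/b))*(b + b))/2 = ((-2 + b + 2/b)*(2*b))/2 = (2*b*(-2 + b + 2/b))/2 = b*(-2 + b + 2/b))
B(w) = 28 (B(w) = 3 + 25 = 28)
B(221) - h(184) = 28 - (2 + 184*(-2 + 184)) = 28 - (2 + 184*182) = 28 - (2 + 33488) = 28 - 1*33490 = 28 - 33490 = -33462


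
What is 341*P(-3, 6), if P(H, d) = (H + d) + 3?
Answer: 2046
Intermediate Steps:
P(H, d) = 3 + H + d
341*P(-3, 6) = 341*(3 - 3 + 6) = 341*6 = 2046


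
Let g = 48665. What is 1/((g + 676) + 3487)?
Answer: 1/52828 ≈ 1.8929e-5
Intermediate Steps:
1/((g + 676) + 3487) = 1/((48665 + 676) + 3487) = 1/(49341 + 3487) = 1/52828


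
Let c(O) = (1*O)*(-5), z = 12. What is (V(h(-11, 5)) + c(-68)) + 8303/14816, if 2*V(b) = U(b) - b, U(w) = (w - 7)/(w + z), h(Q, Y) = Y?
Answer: 85133135/251872 ≈ 338.00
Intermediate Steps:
U(w) = (-7 + w)/(12 + w) (U(w) = (w - 7)/(w + 12) = (-7 + w)/(12 + w))
c(O) = -5*O (c(O) = O*(-5) = -5*O)
V(b) = -b/2 + (-7 + b)/(2*(12 + b)) (V(b) = ((-7 + b)/(12 + b) - b)/2 = (-b + (-7 + b)/(12 + b))/2 = -b/2 + (-7 + b)/(2*(12 + b)))
(V(h(-11, 5)) + c(-68)) + 8303/14816 = ((-7 + 5 - 1*5*(12 + 5))/(2*(12 + 5)) - 5*(-68)) + 8303/14816 = ((½)*(-7 + 5 - 1*5*17)/17 + 340) + 8303*(1/14816) = ((½)*(1/17)*(-7 + 5 - 85) + 340) + 8303/14816 = ((½)*(1/17)*(-87) + 340) + 8303/14816 = (-87/34 + 340) + 8303/14816 = 11473/34 + 8303/14816 = 85133135/251872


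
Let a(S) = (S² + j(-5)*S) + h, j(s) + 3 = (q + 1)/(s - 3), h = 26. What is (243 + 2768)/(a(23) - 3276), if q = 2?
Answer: -24088/22389 ≈ -1.0759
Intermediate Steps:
j(s) = -3 + 3/(-3 + s) (j(s) = -3 + (2 + 1)/(s - 3) = -3 + 3/(-3 + s))
a(S) = 26 + S² - 27*S/8 (a(S) = (S² + (3*(4 - 1*(-5))/(-3 - 5))*S) + 26 = (S² + (3*(4 + 5)/(-8))*S) + 26 = (S² + (3*(-⅛)*9)*S) + 26 = (S² - 27*S/8) + 26 = 26 + S² - 27*S/8)
(243 + 2768)/(a(23) - 3276) = (243 + 2768)/((26 + 23² - 27/8*23) - 3276) = 3011/((26 + 529 - 621/8) - 3276) = 3011/(3819/8 - 3276) = 3011/(-22389/8) = 3011*(-8/22389) = -24088/22389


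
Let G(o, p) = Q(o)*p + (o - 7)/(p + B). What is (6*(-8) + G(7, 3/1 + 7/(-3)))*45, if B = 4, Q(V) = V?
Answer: -1950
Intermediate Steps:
G(o, p) = o*p + (-7 + o)/(4 + p) (G(o, p) = o*p + (o - 7)/(p + 4) = o*p + (-7 + o)/(4 + p))
(6*(-8) + G(7, 3/1 + 7/(-3)))*45 = (6*(-8) + (-7 + 7 + 7*(3/1 + 7/(-3))**2 + 4*7*(3/1 + 7/(-3)))/(4 + (3/1 + 7/(-3))))*45 = (-48 + (-7 + 7 + 7*(3*1 + 7*(-1/3))**2 + 4*7*(3*1 + 7*(-1/3)))/(4 + (3*1 + 7*(-1/3))))*45 = (-48 + (-7 + 7 + 7*(3 - 7/3)**2 + 4*7*(3 - 7/3))/(4 + (3 - 7/3)))*45 = (-48 + (-7 + 7 + 7*(2/3)**2 + 4*7*(2/3))/(4 + 2/3))*45 = (-48 + (-7 + 7 + 7*(4/9) + 56/3)/(14/3))*45 = (-48 + 3*(-7 + 7 + 28/9 + 56/3)/14)*45 = (-48 + (3/14)*(196/9))*45 = (-48 + 14/3)*45 = -130/3*45 = -1950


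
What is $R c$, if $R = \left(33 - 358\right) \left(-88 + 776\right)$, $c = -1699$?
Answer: $379896400$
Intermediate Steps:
$R = -223600$ ($R = \left(-325\right) 688 = -223600$)
$R c = \left(-223600\right) \left(-1699\right) = 379896400$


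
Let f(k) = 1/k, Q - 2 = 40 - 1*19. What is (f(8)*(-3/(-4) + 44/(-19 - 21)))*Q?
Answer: -161/160 ≈ -1.0063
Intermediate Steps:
Q = 23 (Q = 2 + (40 - 1*19) = 2 + (40 - 19) = 2 + 21 = 23)
f(k) = 1/k
(f(8)*(-3/(-4) + 44/(-19 - 21)))*Q = ((-3/(-4) + 44/(-19 - 21))/8)*23 = ((-3*(-¼) + 44/(-40))/8)*23 = ((¾ + 44*(-1/40))/8)*23 = ((¾ - 11/10)/8)*23 = ((⅛)*(-7/20))*23 = -7/160*23 = -161/160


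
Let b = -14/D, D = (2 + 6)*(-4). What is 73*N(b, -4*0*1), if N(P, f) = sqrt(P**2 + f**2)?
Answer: 511/16 ≈ 31.938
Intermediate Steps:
D = -32 (D = 8*(-4) = -32)
b = 7/16 (b = -14/(-32) = -14*(-1/32) = 7/16 ≈ 0.43750)
73*N(b, -4*0*1) = 73*sqrt((7/16)**2 + (-4*0*1)**2) = 73*sqrt(49/256 + (0*1)**2) = 73*sqrt(49/256 + 0**2) = 73*sqrt(49/256 + 0) = 73*sqrt(49/256) = 73*(7/16) = 511/16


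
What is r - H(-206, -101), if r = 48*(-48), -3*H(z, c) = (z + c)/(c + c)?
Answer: -1395917/606 ≈ -2303.5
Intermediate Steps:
H(z, c) = -(c + z)/(6*c) (H(z, c) = -(z + c)/(3*(c + c)) = -(c + z)/(3*(2*c)) = -(c + z)*1/(2*c)/3 = -(c + z)/(6*c))
r = -2304
r - H(-206, -101) = -2304 - (-1*(-101) - 1*(-206))/(6*(-101)) = -2304 - (-1)*(101 + 206)/(6*101) = -2304 - (-1)*307/(6*101) = -2304 - 1*(-307/606) = -2304 + 307/606 = -1395917/606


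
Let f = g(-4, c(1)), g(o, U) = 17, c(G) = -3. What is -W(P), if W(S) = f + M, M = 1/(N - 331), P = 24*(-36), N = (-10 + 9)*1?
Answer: -5643/332 ≈ -16.997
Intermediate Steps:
N = -1 (N = -1*1 = -1)
P = -864
f = 17
M = -1/332 (M = 1/(-1 - 331) = 1/(-332) = -1/332 ≈ -0.0030120)
W(S) = 5643/332 (W(S) = 17 - 1/332 = 5643/332)
-W(P) = -1*5643/332 = -5643/332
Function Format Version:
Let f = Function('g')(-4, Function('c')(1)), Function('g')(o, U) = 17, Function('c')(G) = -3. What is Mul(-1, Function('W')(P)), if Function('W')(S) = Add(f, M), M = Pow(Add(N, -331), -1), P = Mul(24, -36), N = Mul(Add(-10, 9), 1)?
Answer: Rational(-5643, 332) ≈ -16.997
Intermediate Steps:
N = -1 (N = Mul(-1, 1) = -1)
P = -864
f = 17
M = Rational(-1, 332) (M = Pow(Add(-1, -331), -1) = Pow(-332, -1) = Rational(-1, 332) ≈ -0.0030120)
Function('W')(S) = Rational(5643, 332) (Function('W')(S) = Add(17, Rational(-1, 332)) = Rational(5643, 332))
Mul(-1, Function('W')(P)) = Mul(-1, Rational(5643, 332)) = Rational(-5643, 332)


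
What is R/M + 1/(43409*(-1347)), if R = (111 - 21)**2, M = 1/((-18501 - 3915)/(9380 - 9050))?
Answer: -353890789011371/643191153 ≈ -5.5021e+5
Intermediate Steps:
M = -55/3736 (M = 1/(-22416/330) = 1/(-22416*1/330) = 1/(-3736/55) = -55/3736 ≈ -0.014722)
R = 8100 (R = 90**2 = 8100)
R/M + 1/(43409*(-1347)) = 8100/(-55/3736) + 1/(43409*(-1347)) = 8100*(-3736/55) + (1/43409)*(-1/1347) = -6052320/11 - 1/58471923 = -353890789011371/643191153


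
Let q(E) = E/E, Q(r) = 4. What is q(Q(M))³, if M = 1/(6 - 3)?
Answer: 1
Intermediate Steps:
M = ⅓ (M = 1/3 = ⅓ ≈ 0.33333)
q(E) = 1
q(Q(M))³ = 1³ = 1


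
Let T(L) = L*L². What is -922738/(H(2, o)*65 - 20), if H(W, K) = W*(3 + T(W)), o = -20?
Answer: -461369/705 ≈ -654.42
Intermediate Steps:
T(L) = L³
H(W, K) = W*(3 + W³)
-922738/(H(2, o)*65 - 20) = -922738/((2*(3 + 2³))*65 - 20) = -922738/((2*(3 + 8))*65 - 20) = -922738/((2*11)*65 - 20) = -922738/(22*65 - 20) = -922738/(1430 - 20) = -922738/1410 = -922738*1/1410 = -461369/705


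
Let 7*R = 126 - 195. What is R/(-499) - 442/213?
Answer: -1529209/744009 ≈ -2.0554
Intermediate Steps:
R = -69/7 (R = (126 - 195)/7 = (1/7)*(-69) = -69/7 ≈ -9.8571)
R/(-499) - 442/213 = -69/7/(-499) - 442/213 = -69/7*(-1/499) - 442*1/213 = 69/3493 - 442/213 = -1529209/744009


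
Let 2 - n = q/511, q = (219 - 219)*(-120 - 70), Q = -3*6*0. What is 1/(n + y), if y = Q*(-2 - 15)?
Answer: ½ ≈ 0.50000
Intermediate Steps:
Q = 0 (Q = -18*0 = 0)
q = 0 (q = 0*(-190) = 0)
n = 2 (n = 2 - 0/511 = 2 - 1*0 = 2 + 0 = 2)
y = 0 (y = 0*(-2 - 15) = 0*(-17) = 0)
1/(n + y) = 1/(2 + 0) = 1/2 = ½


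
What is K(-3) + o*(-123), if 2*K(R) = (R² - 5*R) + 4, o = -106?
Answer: 13052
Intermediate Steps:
K(R) = 2 + R²/2 - 5*R/2 (K(R) = ((R² - 5*R) + 4)/2 = (4 + R² - 5*R)/2 = 2 + R²/2 - 5*R/2)
K(-3) + o*(-123) = (2 + (½)*(-3)² - 5/2*(-3)) - 106*(-123) = (2 + (½)*9 + 15/2) + 13038 = (2 + 9/2 + 15/2) + 13038 = 14 + 13038 = 13052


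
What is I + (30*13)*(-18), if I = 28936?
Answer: 21916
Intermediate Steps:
I + (30*13)*(-18) = 28936 + (30*13)*(-18) = 28936 + 390*(-18) = 28936 - 7020 = 21916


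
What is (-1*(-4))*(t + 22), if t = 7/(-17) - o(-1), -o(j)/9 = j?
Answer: 856/17 ≈ 50.353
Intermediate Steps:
o(j) = -9*j
t = -160/17 (t = 7/(-17) - (-9)*(-1) = 7*(-1/17) - 1*9 = -7/17 - 9 = -160/17 ≈ -9.4118)
(-1*(-4))*(t + 22) = (-1*(-4))*(-160/17 + 22) = 4*(214/17) = 856/17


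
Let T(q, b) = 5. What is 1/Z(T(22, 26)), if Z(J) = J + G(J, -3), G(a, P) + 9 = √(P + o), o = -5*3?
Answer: -2/17 - 3*I*√2/34 ≈ -0.11765 - 0.12478*I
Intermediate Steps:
o = -15
G(a, P) = -9 + √(-15 + P) (G(a, P) = -9 + √(P - 15) = -9 + √(-15 + P))
Z(J) = -9 + J + 3*I*√2 (Z(J) = J + (-9 + √(-15 - 3)) = J + (-9 + √(-18)) = J + (-9 + 3*I*√2) = -9 + J + 3*I*√2)
1/Z(T(22, 26)) = 1/(-9 + 5 + 3*I*√2) = 1/(-4 + 3*I*√2)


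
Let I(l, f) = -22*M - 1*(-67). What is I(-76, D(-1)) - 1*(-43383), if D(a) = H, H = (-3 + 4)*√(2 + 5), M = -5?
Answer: 43560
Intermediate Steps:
H = √7 (H = 1*√7 = √7 ≈ 2.6458)
D(a) = √7
I(l, f) = 177 (I(l, f) = -22*(-5) - 1*(-67) = 110 + 67 = 177)
I(-76, D(-1)) - 1*(-43383) = 177 - 1*(-43383) = 177 + 43383 = 43560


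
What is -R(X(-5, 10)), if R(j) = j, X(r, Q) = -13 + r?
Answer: 18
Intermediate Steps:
-R(X(-5, 10)) = -(-13 - 5) = -1*(-18) = 18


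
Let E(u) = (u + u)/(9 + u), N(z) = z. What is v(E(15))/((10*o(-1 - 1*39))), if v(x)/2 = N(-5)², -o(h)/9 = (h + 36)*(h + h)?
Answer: -1/576 ≈ -0.0017361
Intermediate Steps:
o(h) = -18*h*(36 + h) (o(h) = -9*(h + 36)*(h + h) = -9*(36 + h)*2*h = -18*h*(36 + h))
E(u) = 2*u/(9 + u) (E(u) = (2*u)/(9 + u) = 2*u/(9 + u))
v(x) = 50 (v(x) = 2*(-5)² = 2*25 = 50)
v(E(15))/((10*o(-1 - 1*39))) = 50/((10*(-18*(-1 - 1*39)*(36 + (-1 - 1*39))))) = 50/((10*(-18*(-1 - 39)*(36 + (-1 - 39))))) = 50/((10*(-18*(-40)*(36 - 40)))) = 50/((10*(-18*(-40)*(-4)))) = 50/((10*(-2880))) = 50/(-28800) = 50*(-1/28800) = -1/576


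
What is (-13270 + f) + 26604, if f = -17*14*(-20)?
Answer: 18094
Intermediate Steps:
f = 4760 (f = -238*(-20) = 4760)
(-13270 + f) + 26604 = (-13270 + 4760) + 26604 = -8510 + 26604 = 18094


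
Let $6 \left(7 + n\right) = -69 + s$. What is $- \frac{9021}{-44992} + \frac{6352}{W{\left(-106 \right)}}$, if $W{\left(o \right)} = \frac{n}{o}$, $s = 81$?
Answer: $\frac{30293698609}{224960} \approx 1.3466 \cdot 10^{5}$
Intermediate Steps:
$n = -5$ ($n = -7 + \frac{-69 + 81}{6} = -7 + \frac{1}{6} \cdot 12 = -7 + 2 = -5$)
$W{\left(o \right)} = - \frac{5}{o}$
$- \frac{9021}{-44992} + \frac{6352}{W{\left(-106 \right)}} = - \frac{9021}{-44992} + \frac{6352}{\left(-5\right) \frac{1}{-106}} = \left(-9021\right) \left(- \frac{1}{44992}\right) + \frac{6352}{\left(-5\right) \left(- \frac{1}{106}\right)} = \frac{9021}{44992} + \frac{6352}{\frac{5}{106}} = \frac{9021}{44992} + 6352 \cdot \frac{106}{5} = \frac{9021}{44992} + \frac{673312}{5} = \frac{30293698609}{224960}$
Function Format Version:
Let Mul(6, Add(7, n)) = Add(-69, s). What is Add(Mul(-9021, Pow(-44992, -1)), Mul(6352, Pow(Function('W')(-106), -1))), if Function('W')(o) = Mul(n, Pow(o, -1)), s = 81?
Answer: Rational(30293698609, 224960) ≈ 1.3466e+5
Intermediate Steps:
n = -5 (n = Add(-7, Mul(Rational(1, 6), Add(-69, 81))) = Add(-7, Mul(Rational(1, 6), 12)) = Add(-7, 2) = -5)
Function('W')(o) = Mul(-5, Pow(o, -1))
Add(Mul(-9021, Pow(-44992, -1)), Mul(6352, Pow(Function('W')(-106), -1))) = Add(Mul(-9021, Pow(-44992, -1)), Mul(6352, Pow(Mul(-5, Pow(-106, -1)), -1))) = Add(Mul(-9021, Rational(-1, 44992)), Mul(6352, Pow(Mul(-5, Rational(-1, 106)), -1))) = Add(Rational(9021, 44992), Mul(6352, Pow(Rational(5, 106), -1))) = Add(Rational(9021, 44992), Mul(6352, Rational(106, 5))) = Add(Rational(9021, 44992), Rational(673312, 5)) = Rational(30293698609, 224960)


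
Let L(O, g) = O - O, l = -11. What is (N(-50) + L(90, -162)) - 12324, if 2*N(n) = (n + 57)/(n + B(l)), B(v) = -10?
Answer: -1478887/120 ≈ -12324.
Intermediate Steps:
N(n) = (57 + n)/(2*(-10 + n)) (N(n) = ((n + 57)/(n - 10))/2 = ((57 + n)/(-10 + n))/2 = (57 + n)/(2*(-10 + n)))
L(O, g) = 0
(N(-50) + L(90, -162)) - 12324 = ((57 - 50)/(2*(-10 - 50)) + 0) - 12324 = ((½)*7/(-60) + 0) - 12324 = ((½)*(-1/60)*7 + 0) - 12324 = (-7/120 + 0) - 12324 = -7/120 - 12324 = -1478887/120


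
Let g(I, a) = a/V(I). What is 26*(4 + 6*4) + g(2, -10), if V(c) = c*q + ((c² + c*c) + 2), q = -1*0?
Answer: 727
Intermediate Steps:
q = 0
V(c) = 2 + 2*c² (V(c) = c*0 + ((c² + c*c) + 2) = 0 + ((c² + c²) + 2) = 0 + (2*c² + 2) = 0 + (2 + 2*c²) = 2 + 2*c²)
g(I, a) = a/(2 + 2*I²)
26*(4 + 6*4) + g(2, -10) = 26*(4 + 6*4) + (½)*(-10)/(1 + 2²) = 26*(4 + 24) + (½)*(-10)/(1 + 4) = 26*28 + (½)*(-10)/5 = 728 + (½)*(-10)*(⅕) = 728 - 1 = 727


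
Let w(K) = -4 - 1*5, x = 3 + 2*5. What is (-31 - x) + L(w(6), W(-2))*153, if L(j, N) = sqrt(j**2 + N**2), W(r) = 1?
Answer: -44 + 153*sqrt(82) ≈ 1341.5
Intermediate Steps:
x = 13 (x = 3 + 10 = 13)
w(K) = -9 (w(K) = -4 - 5 = -9)
L(j, N) = sqrt(N**2 + j**2)
(-31 - x) + L(w(6), W(-2))*153 = (-31 - 1*13) + sqrt(1**2 + (-9)**2)*153 = (-31 - 13) + sqrt(1 + 81)*153 = -44 + sqrt(82)*153 = -44 + 153*sqrt(82)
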